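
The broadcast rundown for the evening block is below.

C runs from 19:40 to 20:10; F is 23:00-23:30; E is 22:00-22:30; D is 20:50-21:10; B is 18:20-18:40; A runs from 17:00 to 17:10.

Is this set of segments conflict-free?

Yes

Sorted by start: A, B, C, D, E, F.
B starts after A ends; A is clear from here.
C starts after B ends; B is clear from here.
D starts after C ends; C is clear from here.
E starts after D ends; D is clear from here.
F starts after E ends.
Every pair is clear; the schedule has no overlaps.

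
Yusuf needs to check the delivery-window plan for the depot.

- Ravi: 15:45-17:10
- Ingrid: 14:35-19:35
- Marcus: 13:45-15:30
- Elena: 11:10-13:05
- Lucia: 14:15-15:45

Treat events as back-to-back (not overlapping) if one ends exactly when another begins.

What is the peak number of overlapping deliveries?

3

Sort all start/end points and keep a running count:
11:10 start Elena → 1
13:05 end Elena → 0
13:45 start Marcus → 1
14:15 start Lucia → 2
14:35 start Ingrid → 3
15:30 end Marcus → 2
15:45 end Lucia → 1
15:45 start Ravi → 2
17:10 end Ravi → 1
19:35 end Ingrid → 0
Peak is 3, at 14:35 (Ingrid, Lucia, Marcus).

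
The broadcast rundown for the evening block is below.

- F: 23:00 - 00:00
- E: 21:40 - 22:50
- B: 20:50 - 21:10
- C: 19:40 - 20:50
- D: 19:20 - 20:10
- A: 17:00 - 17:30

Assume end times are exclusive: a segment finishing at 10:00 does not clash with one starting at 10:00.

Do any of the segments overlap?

Yes

Sorted by start: A, D, C, B, E, F.
D starts after A ends; A is clear from here.
C starts before D ends → D and C overlap.
That's a conflict, so the schedule is not conflict-free.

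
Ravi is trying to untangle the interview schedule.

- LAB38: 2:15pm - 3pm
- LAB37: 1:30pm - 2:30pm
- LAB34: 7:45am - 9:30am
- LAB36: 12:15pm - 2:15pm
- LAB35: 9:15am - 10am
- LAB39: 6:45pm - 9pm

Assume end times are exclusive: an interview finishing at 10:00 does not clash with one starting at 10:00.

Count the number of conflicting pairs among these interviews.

Sorted by start: LAB34, LAB35, LAB36, LAB37, LAB38, LAB39.
LAB35 starts before LAB34 ends → LAB34 and LAB35 overlap.
LAB36 starts after LAB34 ends — done with LAB34.
LAB36 starts after LAB35 ends — done with LAB35.
LAB37 starts before LAB36 ends → LAB36 and LAB37 overlap.
LAB38 starts exactly when LAB36 ends (back-to-back, no overlap) — done with LAB36.
LAB38 starts before LAB37 ends → LAB37 and LAB38 overlap.
LAB39 starts after LAB37 ends.
LAB39 starts after LAB38 ends.
Overlapping pairs: LAB34 & LAB35, LAB36 & LAB37, LAB37 & LAB38 — 3 in total.

3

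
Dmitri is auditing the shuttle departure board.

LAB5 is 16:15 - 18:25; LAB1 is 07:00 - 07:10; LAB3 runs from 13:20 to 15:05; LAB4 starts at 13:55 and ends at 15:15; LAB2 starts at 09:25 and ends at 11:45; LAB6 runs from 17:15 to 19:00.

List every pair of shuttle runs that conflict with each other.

Sorted by start: LAB1, LAB2, LAB3, LAB4, LAB5, LAB6.
LAB2 starts after LAB1 ends — done with LAB1.
LAB3 starts after LAB2 ends — done with LAB2.
LAB4 starts before LAB3 ends → LAB3 and LAB4 overlap.
LAB5 starts after LAB3 ends — done with LAB3.
LAB5 starts after LAB4 ends — done with LAB4.
LAB6 starts before LAB5 ends → LAB5 and LAB6 overlap.

LAB3 & LAB4, LAB5 & LAB6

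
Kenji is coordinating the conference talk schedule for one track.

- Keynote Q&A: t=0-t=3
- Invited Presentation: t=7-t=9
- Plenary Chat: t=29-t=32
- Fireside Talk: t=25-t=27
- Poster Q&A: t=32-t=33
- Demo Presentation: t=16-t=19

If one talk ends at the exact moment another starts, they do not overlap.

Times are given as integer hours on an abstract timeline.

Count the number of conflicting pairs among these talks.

Sorted by start: Keynote Q&A, Invited Presentation, Demo Presentation, Fireside Talk, Plenary Chat, Poster Q&A.
Invited Presentation starts after Keynote Q&A ends, so nothing later overlaps Keynote Q&A either.
Demo Presentation starts after Invited Presentation ends, so nothing later overlaps Invited Presentation either.
Fireside Talk starts after Demo Presentation ends, so nothing later overlaps Demo Presentation either.
Plenary Chat starts after Fireside Talk ends, so nothing later overlaps Fireside Talk either.
Poster Q&A starts exactly when Plenary Chat ends (back-to-back, no overlap).
No pair overlaps.

0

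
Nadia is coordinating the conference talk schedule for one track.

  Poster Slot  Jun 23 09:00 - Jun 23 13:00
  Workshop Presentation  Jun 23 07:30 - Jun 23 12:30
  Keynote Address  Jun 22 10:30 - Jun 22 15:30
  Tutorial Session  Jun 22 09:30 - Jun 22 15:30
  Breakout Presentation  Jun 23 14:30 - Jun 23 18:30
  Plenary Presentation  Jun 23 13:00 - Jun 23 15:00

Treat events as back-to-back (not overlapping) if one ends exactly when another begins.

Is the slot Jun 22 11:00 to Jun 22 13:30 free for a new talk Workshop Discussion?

Tutorial Session: starts Jun 22 09:30 before Workshop Discussion ends Jun 22 13:30, and ends Jun 22 15:30 after Workshop Discussion starts Jun 22 11:00 → overlap.
Keynote Address: starts Jun 22 10:30 before Workshop Discussion ends Jun 22 13:30, and ends Jun 22 15:30 after Workshop Discussion starts Jun 22 11:00 → overlap.
Workshop Presentation: starts Jun 23 07:30 at or after Workshop Discussion ends Jun 22 13:30 → clear.
Poster Slot: starts Jun 23 09:00 at or after Workshop Discussion ends Jun 22 13:30 → clear.
Plenary Presentation: starts Jun 23 13:00 at or after Workshop Discussion ends Jun 22 13:30 → clear.
Breakout Presentation: starts Jun 23 14:30 at or after Workshop Discussion ends Jun 22 13:30 → clear.
Workshop Discussion overlaps Tutorial Session, Keynote Address.

No — it overlaps Keynote Address, Tutorial Session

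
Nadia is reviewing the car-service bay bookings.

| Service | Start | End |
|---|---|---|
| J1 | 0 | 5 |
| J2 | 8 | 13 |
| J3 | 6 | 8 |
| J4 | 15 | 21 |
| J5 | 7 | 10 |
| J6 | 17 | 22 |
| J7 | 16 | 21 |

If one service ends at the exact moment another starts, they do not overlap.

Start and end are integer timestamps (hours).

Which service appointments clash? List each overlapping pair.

J2 & J5, J3 & J5, J4 & J6, J4 & J7, J6 & J7

Sorted by start: J1, J3, J5, J2, J4, J7, J6.
J3 starts after J1 ends, so nothing later overlaps J1 either.
J5 starts before J3 ends → J3 and J5 overlap.
J2 starts exactly when J3 ends (back-to-back, no overlap), so nothing later overlaps J3 either.
J2 starts before J5 ends → J5 and J2 overlap.
J4 starts after J5 ends, so nothing later overlaps J5 either.
J4 starts after J2 ends, so nothing later overlaps J2 either.
J7 starts before J4 ends → J4 and J7 overlap.
J6 starts before J4 ends → J4 and J6 overlap.
J6 starts before J7 ends → J7 and J6 overlap.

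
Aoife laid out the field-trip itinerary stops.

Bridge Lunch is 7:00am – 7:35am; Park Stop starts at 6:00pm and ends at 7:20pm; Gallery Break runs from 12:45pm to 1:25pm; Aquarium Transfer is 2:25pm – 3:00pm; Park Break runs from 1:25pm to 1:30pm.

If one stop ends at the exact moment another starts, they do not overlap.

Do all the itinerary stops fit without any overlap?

Yes

Check each pair: they overlap iff neither finishes before the other starts.
Sorted by start: Bridge Lunch, Gallery Break, Park Break, Aquarium Transfer, Park Stop.
Gallery Break starts after Bridge Lunch ends — done with Bridge Lunch.
Park Break starts exactly when Gallery Break ends (back-to-back, no overlap) — done with Gallery Break.
Aquarium Transfer starts after Park Break ends — done with Park Break.
Park Stop starts after Aquarium Transfer ends.
Every pair is clear; the schedule has no overlaps.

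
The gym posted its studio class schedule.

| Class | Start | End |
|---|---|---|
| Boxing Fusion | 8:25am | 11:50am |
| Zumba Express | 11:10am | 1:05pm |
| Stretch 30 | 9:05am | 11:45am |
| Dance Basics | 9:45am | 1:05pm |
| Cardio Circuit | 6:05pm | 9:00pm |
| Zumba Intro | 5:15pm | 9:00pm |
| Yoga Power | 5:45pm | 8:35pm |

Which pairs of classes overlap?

Boxing Fusion & Dance Basics, Boxing Fusion & Stretch 30, Boxing Fusion & Zumba Express, Cardio Circuit & Yoga Power, Cardio Circuit & Zumba Intro, Dance Basics & Stretch 30, Dance Basics & Zumba Express, Stretch 30 & Zumba Express, Yoga Power & Zumba Intro

Sorted by start: Boxing Fusion, Stretch 30, Dance Basics, Zumba Express, Zumba Intro, Yoga Power, Cardio Circuit.
Stretch 30 starts before Boxing Fusion ends → Boxing Fusion and Stretch 30 overlap.
Dance Basics starts before Boxing Fusion ends → Boxing Fusion and Dance Basics overlap.
Zumba Express starts before Boxing Fusion ends → Boxing Fusion and Zumba Express overlap.
Zumba Intro starts after Boxing Fusion ends, so Boxing Fusion has no further overlaps.
Dance Basics starts before Stretch 30 ends → Stretch 30 and Dance Basics overlap.
Zumba Express starts before Stretch 30 ends → Stretch 30 and Zumba Express overlap.
Zumba Intro starts after Stretch 30 ends, so Stretch 30 has no further overlaps.
Zumba Express starts before Dance Basics ends → Dance Basics and Zumba Express overlap.
Zumba Intro starts after Dance Basics ends, so Dance Basics has no further overlaps.
Zumba Intro starts after Zumba Express ends, so Zumba Express has no further overlaps.
Yoga Power starts before Zumba Intro ends → Zumba Intro and Yoga Power overlap.
Cardio Circuit starts before Zumba Intro ends → Zumba Intro and Cardio Circuit overlap.
Cardio Circuit starts before Yoga Power ends → Yoga Power and Cardio Circuit overlap.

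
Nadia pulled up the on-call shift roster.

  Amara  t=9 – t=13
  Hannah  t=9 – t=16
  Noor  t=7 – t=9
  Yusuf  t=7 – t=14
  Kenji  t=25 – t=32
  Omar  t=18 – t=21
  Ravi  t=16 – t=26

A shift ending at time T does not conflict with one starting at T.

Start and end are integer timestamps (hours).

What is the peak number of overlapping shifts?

3

Sweep the timeline, counting +1 at each start and −1 at each end (ends before starts at a tie):
t=7 start Noor → 1
t=7 start Yusuf → 2
t=9 end Noor → 1
t=9 start Amara → 2
t=9 start Hannah → 3
t=13 end Amara → 2
t=14 end Yusuf → 1
t=16 end Hannah → 0
t=16 start Ravi → 1
t=18 start Omar → 2
t=21 end Omar → 1
t=25 start Kenji → 2
t=26 end Ravi → 1
t=32 end Kenji → 0
Peak is 3, at t=9 (Amara, Hannah, Yusuf).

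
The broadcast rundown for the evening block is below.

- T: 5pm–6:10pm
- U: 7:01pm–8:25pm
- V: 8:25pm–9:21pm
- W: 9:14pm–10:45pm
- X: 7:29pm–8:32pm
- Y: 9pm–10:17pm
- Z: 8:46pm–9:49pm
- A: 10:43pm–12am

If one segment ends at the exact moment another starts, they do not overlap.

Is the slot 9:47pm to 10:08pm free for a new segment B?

T: ends 6:10pm at or before B starts 9:47pm → clear.
U: ends 8:25pm at or before B starts 9:47pm → clear.
X: ends 8:32pm at or before B starts 9:47pm → clear.
V: ends 9:21pm at or before B starts 9:47pm → clear.
Z: starts 8:46pm before B ends 10:08pm, and ends 9:49pm after B starts 9:47pm → overlap.
Y: starts 9pm before B ends 10:08pm, and ends 10:17pm after B starts 9:47pm → overlap.
W: starts 9:14pm before B ends 10:08pm, and ends 10:45pm after B starts 9:47pm → overlap.
A: starts 10:43pm at or after B ends 10:08pm → clear.
B overlaps W, Y, Z.

No — it overlaps W, Y, Z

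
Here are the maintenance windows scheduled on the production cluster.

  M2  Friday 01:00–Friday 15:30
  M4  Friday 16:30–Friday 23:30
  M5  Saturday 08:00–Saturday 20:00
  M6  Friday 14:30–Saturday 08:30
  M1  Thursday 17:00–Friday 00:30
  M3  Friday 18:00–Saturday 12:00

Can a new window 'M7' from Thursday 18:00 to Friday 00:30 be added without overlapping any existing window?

No — it overlaps M1

M1: starts Thursday 17:00 before M7 ends Friday 00:30, and ends Friday 00:30 after M7 starts Thursday 18:00 → overlap.
M2: starts Friday 01:00 at or after M7 ends Friday 00:30 → clear.
M6: starts Friday 14:30 at or after M7 ends Friday 00:30 → clear.
M4: starts Friday 16:30 at or after M7 ends Friday 00:30 → clear.
M3: starts Friday 18:00 at or after M7 ends Friday 00:30 → clear.
M5: starts Saturday 08:00 at or after M7 ends Friday 00:30 → clear.
M7 overlaps M1.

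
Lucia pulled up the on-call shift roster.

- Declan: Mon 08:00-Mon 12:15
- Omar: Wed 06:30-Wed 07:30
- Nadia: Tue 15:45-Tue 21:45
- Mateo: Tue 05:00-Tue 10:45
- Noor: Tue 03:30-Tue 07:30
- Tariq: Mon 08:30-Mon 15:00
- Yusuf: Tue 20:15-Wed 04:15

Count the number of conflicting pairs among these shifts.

Two intervals overlap when each starts before the other ends.
Sorted by start: Declan, Tariq, Noor, Mateo, Nadia, Yusuf, Omar.
Tariq starts before Declan ends → Declan and Tariq overlap.
Noor starts after Declan ends, so Declan has no further overlaps.
Noor starts after Tariq ends, so Tariq has no further overlaps.
Mateo starts before Noor ends → Noor and Mateo overlap.
Nadia starts after Noor ends, so Noor has no further overlaps.
Nadia starts after Mateo ends, so Mateo has no further overlaps.
Yusuf starts before Nadia ends → Nadia and Yusuf overlap.
Omar starts after Nadia ends.
Omar starts after Yusuf ends.
Overlapping pairs: Declan & Tariq, Mateo & Noor, Nadia & Yusuf — 3 in total.

3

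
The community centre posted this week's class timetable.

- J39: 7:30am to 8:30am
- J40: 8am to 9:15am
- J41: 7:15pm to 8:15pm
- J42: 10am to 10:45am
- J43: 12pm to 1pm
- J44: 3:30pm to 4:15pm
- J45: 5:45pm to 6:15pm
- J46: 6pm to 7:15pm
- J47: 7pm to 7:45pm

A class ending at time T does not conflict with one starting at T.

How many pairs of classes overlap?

Sorted by start: J39, J40, J42, J43, J44, J45, J46, J47, J41.
J40 starts before J39 ends → J39 and J40 overlap.
J42 starts after J39 ends; J39 is clear from here.
J42 starts after J40 ends; J40 is clear from here.
J43 starts after J42 ends; J42 is clear from here.
J44 starts after J43 ends; J43 is clear from here.
J45 starts after J44 ends; J44 is clear from here.
J46 starts before J45 ends → J45 and J46 overlap.
J47 starts after J45 ends; J45 is clear from here.
J47 starts before J46 ends → J46 and J47 overlap.
J41 starts exactly when J46 ends (back-to-back, no overlap).
J41 starts before J47 ends → J47 and J41 overlap.
Overlapping pairs: J39 & J40, J41 & J47, J45 & J46, J46 & J47 — 4 in total.

4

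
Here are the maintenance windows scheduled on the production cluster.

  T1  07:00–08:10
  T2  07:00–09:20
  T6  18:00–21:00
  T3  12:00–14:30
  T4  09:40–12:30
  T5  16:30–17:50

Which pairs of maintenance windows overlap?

T1 & T2, T3 & T4

Check each pair: they overlap iff neither finishes before the other starts.
Sorted by start: T1, T2, T4, T3, T5, T6.
T2 starts before T1 ends → T1 and T2 overlap.
T4 starts after T1 ends — done with T1.
T4 starts after T2 ends — done with T2.
T3 starts before T4 ends → T4 and T3 overlap.
T5 starts after T4 ends — done with T4.
T5 starts after T3 ends — done with T3.
T6 starts after T5 ends.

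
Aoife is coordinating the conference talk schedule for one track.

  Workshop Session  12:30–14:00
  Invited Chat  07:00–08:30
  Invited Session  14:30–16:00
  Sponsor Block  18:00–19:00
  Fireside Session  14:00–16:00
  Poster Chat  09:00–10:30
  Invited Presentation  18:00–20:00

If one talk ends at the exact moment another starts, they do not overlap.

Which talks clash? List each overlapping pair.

Sorted by start: Invited Chat, Poster Chat, Workshop Session, Fireside Session, Invited Session, Invited Presentation, Sponsor Block.
Poster Chat starts after Invited Chat ends; Invited Chat is clear from here.
Workshop Session starts after Poster Chat ends; Poster Chat is clear from here.
Fireside Session starts exactly when Workshop Session ends (back-to-back, no overlap); Workshop Session is clear from here.
Invited Session starts before Fireside Session ends → Fireside Session and Invited Session overlap.
Invited Presentation starts after Fireside Session ends; Fireside Session is clear from here.
Invited Presentation starts after Invited Session ends; Invited Session is clear from here.
Sponsor Block starts before Invited Presentation ends → Invited Presentation and Sponsor Block overlap.

Fireside Session & Invited Session, Invited Presentation & Sponsor Block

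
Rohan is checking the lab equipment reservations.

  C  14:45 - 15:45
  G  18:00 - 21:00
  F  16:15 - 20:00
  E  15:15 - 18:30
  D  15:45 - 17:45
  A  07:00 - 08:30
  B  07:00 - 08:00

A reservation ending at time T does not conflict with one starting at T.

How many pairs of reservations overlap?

Check each pair: they overlap iff neither finishes before the other starts.
Sorted by start: A, B, C, E, D, F, G.
B starts before A ends → A and B overlap.
C starts after A ends; A is clear from here.
C starts after B ends; B is clear from here.
E starts before C ends → C and E overlap.
D starts exactly when C ends (back-to-back, no overlap); C is clear from here.
D starts before E ends → E and D overlap.
F starts before E ends → E and F overlap.
G starts before E ends → E and G overlap.
F starts before D ends → D and F overlap.
G starts after D ends.
G starts before F ends → F and G overlap.
Overlapping pairs: A & B, C & E, D & E, D & F, E & F, E & G, F & G — 7 in total.

7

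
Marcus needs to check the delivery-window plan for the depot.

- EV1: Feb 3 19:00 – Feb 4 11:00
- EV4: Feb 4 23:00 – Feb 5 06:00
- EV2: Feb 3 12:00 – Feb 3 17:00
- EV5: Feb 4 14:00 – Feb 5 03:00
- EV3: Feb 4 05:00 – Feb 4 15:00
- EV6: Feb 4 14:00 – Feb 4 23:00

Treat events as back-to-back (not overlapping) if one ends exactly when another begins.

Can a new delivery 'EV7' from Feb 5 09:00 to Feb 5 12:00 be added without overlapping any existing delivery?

EV2: ends Feb 3 17:00 at or before EV7 starts Feb 5 09:00 → clear.
EV1: ends Feb 4 11:00 at or before EV7 starts Feb 5 09:00 → clear.
EV3: ends Feb 4 15:00 at or before EV7 starts Feb 5 09:00 → clear.
EV5: ends Feb 5 03:00 at or before EV7 starts Feb 5 09:00 → clear.
EV6: ends Feb 4 23:00 at or before EV7 starts Feb 5 09:00 → clear.
EV4: ends Feb 5 06:00 at or before EV7 starts Feb 5 09:00 → clear.

Yes — the slot is free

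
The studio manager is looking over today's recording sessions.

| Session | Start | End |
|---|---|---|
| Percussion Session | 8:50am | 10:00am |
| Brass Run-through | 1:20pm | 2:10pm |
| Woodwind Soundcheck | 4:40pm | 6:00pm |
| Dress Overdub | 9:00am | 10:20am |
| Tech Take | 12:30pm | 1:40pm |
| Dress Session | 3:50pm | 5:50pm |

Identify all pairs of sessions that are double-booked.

Check each pair: they overlap iff neither finishes before the other starts.
Sorted by start: Percussion Session, Dress Overdub, Tech Take, Brass Run-through, Dress Session, Woodwind Soundcheck.
Dress Overdub starts before Percussion Session ends → Percussion Session and Dress Overdub overlap.
Tech Take starts after Percussion Session ends, so Percussion Session has no further overlaps.
Tech Take starts after Dress Overdub ends, so Dress Overdub has no further overlaps.
Brass Run-through starts before Tech Take ends → Tech Take and Brass Run-through overlap.
Dress Session starts after Tech Take ends, so Tech Take has no further overlaps.
Dress Session starts after Brass Run-through ends, so Brass Run-through has no further overlaps.
Woodwind Soundcheck starts before Dress Session ends → Dress Session and Woodwind Soundcheck overlap.

Brass Run-through & Tech Take, Dress Overdub & Percussion Session, Dress Session & Woodwind Soundcheck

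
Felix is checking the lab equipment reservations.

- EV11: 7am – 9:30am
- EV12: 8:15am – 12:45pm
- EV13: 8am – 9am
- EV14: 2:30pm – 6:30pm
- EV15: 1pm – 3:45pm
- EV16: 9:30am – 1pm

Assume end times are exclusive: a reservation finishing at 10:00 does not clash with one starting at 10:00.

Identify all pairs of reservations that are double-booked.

EV11 & EV12, EV11 & EV13, EV12 & EV13, EV12 & EV16, EV14 & EV15

Sorted by start: EV11, EV13, EV12, EV16, EV15, EV14.
EV13 starts before EV11 ends → EV11 and EV13 overlap.
EV12 starts before EV11 ends → EV11 and EV12 overlap.
EV16 starts exactly when EV11 ends (back-to-back, no overlap); EV11 is clear from here.
EV12 starts before EV13 ends → EV13 and EV12 overlap.
EV16 starts after EV13 ends; EV13 is clear from here.
EV16 starts before EV12 ends → EV12 and EV16 overlap.
EV15 starts after EV12 ends; EV12 is clear from here.
EV15 starts exactly when EV16 ends (back-to-back, no overlap); EV16 is clear from here.
EV14 starts before EV15 ends → EV15 and EV14 overlap.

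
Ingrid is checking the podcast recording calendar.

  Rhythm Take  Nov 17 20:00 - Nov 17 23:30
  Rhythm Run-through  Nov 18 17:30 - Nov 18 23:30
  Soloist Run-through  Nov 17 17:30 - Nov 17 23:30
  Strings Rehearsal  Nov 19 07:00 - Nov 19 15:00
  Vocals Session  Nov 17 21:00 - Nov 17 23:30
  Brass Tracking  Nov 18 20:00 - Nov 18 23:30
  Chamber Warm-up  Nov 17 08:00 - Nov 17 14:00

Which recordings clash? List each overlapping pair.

Brass Tracking & Rhythm Run-through, Rhythm Take & Soloist Run-through, Rhythm Take & Vocals Session, Soloist Run-through & Vocals Session

Two intervals overlap when each starts before the other ends.
Sorted by start: Chamber Warm-up, Soloist Run-through, Rhythm Take, Vocals Session, Rhythm Run-through, Brass Tracking, Strings Rehearsal.
Soloist Run-through starts after Chamber Warm-up ends, so nothing later overlaps Chamber Warm-up either.
Rhythm Take starts before Soloist Run-through ends → Soloist Run-through and Rhythm Take overlap.
Vocals Session starts before Soloist Run-through ends → Soloist Run-through and Vocals Session overlap.
Rhythm Run-through starts after Soloist Run-through ends, so nothing later overlaps Soloist Run-through either.
Vocals Session starts before Rhythm Take ends → Rhythm Take and Vocals Session overlap.
Rhythm Run-through starts after Rhythm Take ends, so nothing later overlaps Rhythm Take either.
Rhythm Run-through starts after Vocals Session ends, so nothing later overlaps Vocals Session either.
Brass Tracking starts before Rhythm Run-through ends → Rhythm Run-through and Brass Tracking overlap.
Strings Rehearsal starts after Rhythm Run-through ends.
Strings Rehearsal starts after Brass Tracking ends.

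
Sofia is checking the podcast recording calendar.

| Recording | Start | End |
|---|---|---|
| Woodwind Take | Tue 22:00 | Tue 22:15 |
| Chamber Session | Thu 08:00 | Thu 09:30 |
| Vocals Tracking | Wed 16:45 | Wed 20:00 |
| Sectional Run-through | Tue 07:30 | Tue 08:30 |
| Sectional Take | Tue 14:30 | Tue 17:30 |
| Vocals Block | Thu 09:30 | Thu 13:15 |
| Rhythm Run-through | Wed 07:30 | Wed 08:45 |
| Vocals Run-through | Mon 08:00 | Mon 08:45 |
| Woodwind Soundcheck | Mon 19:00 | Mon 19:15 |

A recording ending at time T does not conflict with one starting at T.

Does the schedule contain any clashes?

Sorted by start: Vocals Run-through, Woodwind Soundcheck, Sectional Run-through, Sectional Take, Woodwind Take, Rhythm Run-through, Vocals Tracking, Chamber Session, Vocals Block.
Woodwind Soundcheck starts after Vocals Run-through ends, so nothing later overlaps Vocals Run-through either.
Sectional Run-through starts after Woodwind Soundcheck ends, so nothing later overlaps Woodwind Soundcheck either.
Sectional Take starts after Sectional Run-through ends, so nothing later overlaps Sectional Run-through either.
Woodwind Take starts after Sectional Take ends, so nothing later overlaps Sectional Take either.
Rhythm Run-through starts after Woodwind Take ends, so nothing later overlaps Woodwind Take either.
Vocals Tracking starts after Rhythm Run-through ends, so nothing later overlaps Rhythm Run-through either.
Chamber Session starts after Vocals Tracking ends, so nothing later overlaps Vocals Tracking either.
Vocals Block starts exactly when Chamber Session ends (back-to-back, no overlap).
Every pair is clear; the schedule has no overlaps.

No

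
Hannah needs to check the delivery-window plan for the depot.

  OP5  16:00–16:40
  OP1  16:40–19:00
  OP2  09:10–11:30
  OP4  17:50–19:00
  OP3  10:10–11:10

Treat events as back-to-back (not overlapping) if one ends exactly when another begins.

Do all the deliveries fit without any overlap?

No

Sorted by start: OP2, OP3, OP5, OP1, OP4.
OP3 starts before OP2 ends → OP2 and OP3 overlap.
That's a conflict, so the schedule is not conflict-free.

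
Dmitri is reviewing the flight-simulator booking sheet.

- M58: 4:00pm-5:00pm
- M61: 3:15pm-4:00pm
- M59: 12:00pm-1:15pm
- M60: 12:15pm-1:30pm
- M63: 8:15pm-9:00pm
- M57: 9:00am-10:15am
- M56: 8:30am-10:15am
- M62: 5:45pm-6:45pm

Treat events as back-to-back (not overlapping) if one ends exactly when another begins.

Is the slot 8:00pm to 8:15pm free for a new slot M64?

M56: ends 10:15am at or before M64 starts 8:00pm → clear.
M57: ends 10:15am at or before M64 starts 8:00pm → clear.
M59: ends 1:15pm at or before M64 starts 8:00pm → clear.
M60: ends 1:30pm at or before M64 starts 8:00pm → clear.
M61: ends 4:00pm at or before M64 starts 8:00pm → clear.
M58: ends 5:00pm at or before M64 starts 8:00pm → clear.
M62: ends 6:45pm at or before M64 starts 8:00pm → clear.
M63: starts 8:15pm at or after M64 ends 8:15pm → clear.

Yes — the slot is free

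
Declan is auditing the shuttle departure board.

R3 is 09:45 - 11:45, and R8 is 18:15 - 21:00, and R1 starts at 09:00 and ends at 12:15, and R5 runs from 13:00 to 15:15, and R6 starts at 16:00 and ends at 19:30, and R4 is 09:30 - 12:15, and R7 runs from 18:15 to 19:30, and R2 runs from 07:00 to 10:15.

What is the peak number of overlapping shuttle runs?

4

Sweep the timeline, counting +1 at each start and −1 at each end (ends before starts at a tie):
07:00 start R2 → 1
09:00 start R1 → 2
09:30 start R4 → 3
09:45 start R3 → 4
10:15 end R2 → 3
11:45 end R3 → 2
12:15 end R1 → 1
12:15 end R4 → 0
13:00 start R5 → 1
15:15 end R5 → 0
16:00 start R6 → 1
18:15 start R7 → 2
18:15 start R8 → 3
19:30 end R6 → 2
19:30 end R7 → 1
21:00 end R8 → 0
Peak is 4, at 09:45 (R1, R2, R3, R4).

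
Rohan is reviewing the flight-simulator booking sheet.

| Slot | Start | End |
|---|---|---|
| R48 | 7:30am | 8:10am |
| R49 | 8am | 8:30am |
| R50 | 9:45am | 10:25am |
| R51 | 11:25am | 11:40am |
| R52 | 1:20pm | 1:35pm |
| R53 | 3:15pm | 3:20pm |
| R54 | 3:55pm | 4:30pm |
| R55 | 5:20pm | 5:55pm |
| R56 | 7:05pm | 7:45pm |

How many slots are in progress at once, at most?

2

Walk through starts and ends in time order (an end at T is processed before a start at T):
7:30am start R48 → 1
8am start R49 → 2
8:10am end R48 → 1
8:30am end R49 → 0
9:45am start R50 → 1
10:25am end R50 → 0
11:25am start R51 → 1
11:40am end R51 → 0
1:20pm start R52 → 1
1:35pm end R52 → 0
3:15pm start R53 → 1
3:20pm end R53 → 0
3:55pm start R54 → 1
4:30pm end R54 → 0
5:20pm start R55 → 1
5:55pm end R55 → 0
7:05pm start R56 → 1
7:45pm end R56 → 0
Peak is 2, at 8am (R48, R49).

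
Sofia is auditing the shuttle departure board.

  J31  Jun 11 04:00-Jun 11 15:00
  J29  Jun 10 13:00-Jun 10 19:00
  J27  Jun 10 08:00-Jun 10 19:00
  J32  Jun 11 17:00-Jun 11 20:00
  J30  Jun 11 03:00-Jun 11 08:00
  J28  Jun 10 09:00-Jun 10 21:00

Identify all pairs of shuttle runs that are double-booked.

J27 & J28, J27 & J29, J28 & J29, J30 & J31

Sorted by start: J27, J28, J29, J30, J31, J32.
J28 starts before J27 ends → J27 and J28 overlap.
J29 starts before J27 ends → J27 and J29 overlap.
J30 starts after J27 ends — done with J27.
J29 starts before J28 ends → J28 and J29 overlap.
J30 starts after J28 ends — done with J28.
J30 starts after J29 ends — done with J29.
J31 starts before J30 ends → J30 and J31 overlap.
J32 starts after J30 ends.
J32 starts after J31 ends.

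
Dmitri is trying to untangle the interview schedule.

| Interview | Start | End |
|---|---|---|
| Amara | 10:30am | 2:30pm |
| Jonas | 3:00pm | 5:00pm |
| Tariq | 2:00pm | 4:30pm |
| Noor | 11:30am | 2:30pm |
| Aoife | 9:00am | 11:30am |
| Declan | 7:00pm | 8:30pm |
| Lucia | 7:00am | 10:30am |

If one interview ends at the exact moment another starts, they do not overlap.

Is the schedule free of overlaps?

No

Sorted by start: Lucia, Aoife, Amara, Noor, Tariq, Jonas, Declan.
Aoife starts before Lucia ends → Lucia and Aoife overlap.
That's a conflict, so the schedule is not conflict-free.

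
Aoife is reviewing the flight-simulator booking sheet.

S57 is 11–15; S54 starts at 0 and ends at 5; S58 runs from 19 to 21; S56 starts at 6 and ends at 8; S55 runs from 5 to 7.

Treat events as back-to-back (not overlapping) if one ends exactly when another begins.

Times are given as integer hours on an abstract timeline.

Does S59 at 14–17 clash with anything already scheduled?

S54: ends 5 at or before S59 starts 14 → clear.
S55: ends 7 at or before S59 starts 14 → clear.
S56: ends 8 at or before S59 starts 14 → clear.
S57: starts 11 before S59 ends 17, and ends 15 after S59 starts 14 → overlap.
S58: starts 19 at or after S59 ends 17 → clear.
S59 overlaps S57.

Yes — it overlaps S57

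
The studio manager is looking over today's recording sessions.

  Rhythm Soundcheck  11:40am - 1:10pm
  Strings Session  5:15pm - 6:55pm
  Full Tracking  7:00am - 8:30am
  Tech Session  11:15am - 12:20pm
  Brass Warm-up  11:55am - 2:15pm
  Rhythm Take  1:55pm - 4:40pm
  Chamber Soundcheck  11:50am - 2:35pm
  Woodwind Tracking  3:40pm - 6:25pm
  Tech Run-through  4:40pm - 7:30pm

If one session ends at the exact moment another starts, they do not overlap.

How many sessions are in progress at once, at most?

Walk through starts and ends in time order (an end at T is processed before a start at T):
7:00am start Full Tracking → 1
8:30am end Full Tracking → 0
11:15am start Tech Session → 1
11:40am start Rhythm Soundcheck → 2
11:50am start Chamber Soundcheck → 3
11:55am start Brass Warm-up → 4
12:20pm end Tech Session → 3
1:10pm end Rhythm Soundcheck → 2
1:55pm start Rhythm Take → 3
2:15pm end Brass Warm-up → 2
2:35pm end Chamber Soundcheck → 1
3:40pm start Woodwind Tracking → 2
4:40pm end Rhythm Take → 1
4:40pm start Tech Run-through → 2
5:15pm start Strings Session → 3
6:25pm end Woodwind Tracking → 2
6:55pm end Strings Session → 1
7:30pm end Tech Run-through → 0
Peak is 4, at 11:55am (Brass Warm-up, Chamber Soundcheck, Rhythm Soundcheck, Tech Session).

4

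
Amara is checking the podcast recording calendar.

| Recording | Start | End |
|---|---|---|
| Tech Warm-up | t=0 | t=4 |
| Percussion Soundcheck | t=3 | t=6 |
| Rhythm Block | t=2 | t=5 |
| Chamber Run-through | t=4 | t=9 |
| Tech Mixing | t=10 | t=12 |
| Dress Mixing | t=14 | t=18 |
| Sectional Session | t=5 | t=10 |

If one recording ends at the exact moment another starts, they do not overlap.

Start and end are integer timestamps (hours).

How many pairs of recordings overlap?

7

Sorted by start: Tech Warm-up, Rhythm Block, Percussion Soundcheck, Chamber Run-through, Sectional Session, Tech Mixing, Dress Mixing.
Rhythm Block starts before Tech Warm-up ends → Tech Warm-up and Rhythm Block overlap.
Percussion Soundcheck starts before Tech Warm-up ends → Tech Warm-up and Percussion Soundcheck overlap.
Chamber Run-through starts exactly when Tech Warm-up ends (back-to-back, no overlap) — done with Tech Warm-up.
Percussion Soundcheck starts before Rhythm Block ends → Rhythm Block and Percussion Soundcheck overlap.
Chamber Run-through starts before Rhythm Block ends → Rhythm Block and Chamber Run-through overlap.
Sectional Session starts exactly when Rhythm Block ends (back-to-back, no overlap) — done with Rhythm Block.
Chamber Run-through starts before Percussion Soundcheck ends → Percussion Soundcheck and Chamber Run-through overlap.
Sectional Session starts before Percussion Soundcheck ends → Percussion Soundcheck and Sectional Session overlap.
Tech Mixing starts after Percussion Soundcheck ends — done with Percussion Soundcheck.
Sectional Session starts before Chamber Run-through ends → Chamber Run-through and Sectional Session overlap.
Tech Mixing starts after Chamber Run-through ends — done with Chamber Run-through.
Tech Mixing starts exactly when Sectional Session ends (back-to-back, no overlap) — done with Sectional Session.
Dress Mixing starts after Tech Mixing ends.
Overlapping pairs: Chamber Run-through & Percussion Soundcheck, Chamber Run-through & Rhythm Block, Chamber Run-through & Sectional Session, Percussion Soundcheck & Rhythm Block, Percussion Soundcheck & Sectional Session, Percussion Soundcheck & Tech Warm-up, Rhythm Block & Tech Warm-up — 7 in total.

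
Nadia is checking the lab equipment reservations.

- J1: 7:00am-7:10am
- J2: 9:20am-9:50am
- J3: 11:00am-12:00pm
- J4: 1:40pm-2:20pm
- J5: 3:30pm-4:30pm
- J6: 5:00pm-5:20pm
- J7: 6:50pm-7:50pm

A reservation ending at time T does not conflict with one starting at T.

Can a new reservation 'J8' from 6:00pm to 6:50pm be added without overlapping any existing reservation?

J1: ends 7:10am at or before J8 starts 6:00pm → clear.
J2: ends 9:50am at or before J8 starts 6:00pm → clear.
J3: ends 12:00pm at or before J8 starts 6:00pm → clear.
J4: ends 2:20pm at or before J8 starts 6:00pm → clear.
J5: ends 4:30pm at or before J8 starts 6:00pm → clear.
J6: ends 5:20pm at or before J8 starts 6:00pm → clear.
J7: starts 6:50pm at or after J8 ends 6:50pm → clear.

Yes — the slot is free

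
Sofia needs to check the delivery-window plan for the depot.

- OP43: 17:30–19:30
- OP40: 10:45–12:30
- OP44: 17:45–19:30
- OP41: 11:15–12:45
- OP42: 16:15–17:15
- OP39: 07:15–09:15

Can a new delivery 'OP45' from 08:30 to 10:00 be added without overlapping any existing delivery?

No — it overlaps OP39

OP39: starts 07:15 before OP45 ends 10:00, and ends 09:15 after OP45 starts 08:30 → overlap.
OP40: starts 10:45 at or after OP45 ends 10:00 → clear.
OP41: starts 11:15 at or after OP45 ends 10:00 → clear.
OP42: starts 16:15 at or after OP45 ends 10:00 → clear.
OP43: starts 17:30 at or after OP45 ends 10:00 → clear.
OP44: starts 17:45 at or after OP45 ends 10:00 → clear.
OP45 overlaps OP39.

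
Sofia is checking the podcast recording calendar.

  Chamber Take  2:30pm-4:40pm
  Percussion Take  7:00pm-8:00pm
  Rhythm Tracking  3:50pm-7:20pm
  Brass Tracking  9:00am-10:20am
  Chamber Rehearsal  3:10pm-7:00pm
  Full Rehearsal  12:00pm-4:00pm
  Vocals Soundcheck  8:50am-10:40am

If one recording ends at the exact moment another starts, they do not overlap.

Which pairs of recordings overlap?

Brass Tracking & Vocals Soundcheck, Chamber Rehearsal & Chamber Take, Chamber Rehearsal & Full Rehearsal, Chamber Rehearsal & Rhythm Tracking, Chamber Take & Full Rehearsal, Chamber Take & Rhythm Tracking, Full Rehearsal & Rhythm Tracking, Percussion Take & Rhythm Tracking

Sorted by start: Vocals Soundcheck, Brass Tracking, Full Rehearsal, Chamber Take, Chamber Rehearsal, Rhythm Tracking, Percussion Take.
Brass Tracking starts before Vocals Soundcheck ends → Vocals Soundcheck and Brass Tracking overlap.
Full Rehearsal starts after Vocals Soundcheck ends — done with Vocals Soundcheck.
Full Rehearsal starts after Brass Tracking ends — done with Brass Tracking.
Chamber Take starts before Full Rehearsal ends → Full Rehearsal and Chamber Take overlap.
Chamber Rehearsal starts before Full Rehearsal ends → Full Rehearsal and Chamber Rehearsal overlap.
Rhythm Tracking starts before Full Rehearsal ends → Full Rehearsal and Rhythm Tracking overlap.
Percussion Take starts after Full Rehearsal ends.
Chamber Rehearsal starts before Chamber Take ends → Chamber Take and Chamber Rehearsal overlap.
Rhythm Tracking starts before Chamber Take ends → Chamber Take and Rhythm Tracking overlap.
Percussion Take starts after Chamber Take ends.
Rhythm Tracking starts before Chamber Rehearsal ends → Chamber Rehearsal and Rhythm Tracking overlap.
Percussion Take starts exactly when Chamber Rehearsal ends (back-to-back, no overlap).
Percussion Take starts before Rhythm Tracking ends → Rhythm Tracking and Percussion Take overlap.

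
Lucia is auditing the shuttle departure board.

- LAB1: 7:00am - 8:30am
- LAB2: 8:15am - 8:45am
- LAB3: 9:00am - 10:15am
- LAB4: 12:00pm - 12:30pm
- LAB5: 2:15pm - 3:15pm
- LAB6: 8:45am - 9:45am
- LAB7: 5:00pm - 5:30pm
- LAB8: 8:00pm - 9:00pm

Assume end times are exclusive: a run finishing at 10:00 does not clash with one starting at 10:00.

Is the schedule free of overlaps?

No

Sorted by start: LAB1, LAB2, LAB6, LAB3, LAB4, LAB5, LAB7, LAB8.
LAB2 starts before LAB1 ends → LAB1 and LAB2 overlap.
That's a conflict, so the schedule is not conflict-free.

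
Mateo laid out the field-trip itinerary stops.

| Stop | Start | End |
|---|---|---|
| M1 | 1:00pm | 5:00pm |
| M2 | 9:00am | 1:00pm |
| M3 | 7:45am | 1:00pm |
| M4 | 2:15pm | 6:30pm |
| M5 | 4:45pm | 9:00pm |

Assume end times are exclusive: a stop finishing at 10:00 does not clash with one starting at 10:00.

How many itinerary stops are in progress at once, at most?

3

Sort all start/end points and keep a running count:
7:45am start M3 → 1
9:00am start M2 → 2
1:00pm end M2 → 1
1:00pm end M3 → 0
1:00pm start M1 → 1
2:15pm start M4 → 2
4:45pm start M5 → 3
5:00pm end M1 → 2
6:30pm end M4 → 1
9:00pm end M5 → 0
Peak is 3, at 4:45pm (M1, M4, M5).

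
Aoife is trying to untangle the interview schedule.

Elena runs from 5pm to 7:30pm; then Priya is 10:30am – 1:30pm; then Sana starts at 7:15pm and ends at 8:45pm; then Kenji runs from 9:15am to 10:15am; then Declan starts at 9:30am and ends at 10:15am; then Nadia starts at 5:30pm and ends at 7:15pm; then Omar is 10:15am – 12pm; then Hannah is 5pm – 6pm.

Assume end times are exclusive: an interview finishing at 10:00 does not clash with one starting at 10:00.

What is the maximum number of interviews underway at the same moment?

3

Sweep the timeline, counting +1 at each start and −1 at each end (ends before starts at a tie):
9:15am start Kenji → 1
9:30am start Declan → 2
10:15am end Declan → 1
10:15am end Kenji → 0
10:15am start Omar → 1
10:30am start Priya → 2
12pm end Omar → 1
1:30pm end Priya → 0
5pm start Elena → 1
5pm start Hannah → 2
5:30pm start Nadia → 3
6pm end Hannah → 2
7:15pm end Nadia → 1
7:15pm start Sana → 2
7:30pm end Elena → 1
8:45pm end Sana → 0
Peak is 3, at 5:30pm (Elena, Hannah, Nadia).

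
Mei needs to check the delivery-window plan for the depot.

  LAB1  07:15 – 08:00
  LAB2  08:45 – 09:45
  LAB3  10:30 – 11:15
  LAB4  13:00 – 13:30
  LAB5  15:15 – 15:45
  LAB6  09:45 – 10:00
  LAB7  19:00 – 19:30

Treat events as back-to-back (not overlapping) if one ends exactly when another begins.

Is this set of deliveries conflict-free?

Yes

Check each pair: they overlap iff neither finishes before the other starts.
Sorted by start: LAB1, LAB2, LAB6, LAB3, LAB4, LAB5, LAB7.
LAB2 starts after LAB1 ends — done with LAB1.
LAB6 starts exactly when LAB2 ends (back-to-back, no overlap) — done with LAB2.
LAB3 starts after LAB6 ends — done with LAB6.
LAB4 starts after LAB3 ends — done with LAB3.
LAB5 starts after LAB4 ends — done with LAB4.
LAB7 starts after LAB5 ends.
Every pair is clear; the schedule has no overlaps.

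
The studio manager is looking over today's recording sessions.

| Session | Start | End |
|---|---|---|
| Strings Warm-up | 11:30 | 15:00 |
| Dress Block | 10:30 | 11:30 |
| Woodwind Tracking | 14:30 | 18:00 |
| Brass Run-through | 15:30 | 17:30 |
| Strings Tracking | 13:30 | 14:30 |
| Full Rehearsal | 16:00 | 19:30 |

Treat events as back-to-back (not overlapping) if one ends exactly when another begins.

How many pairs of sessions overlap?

5

Sorted by start: Dress Block, Strings Warm-up, Strings Tracking, Woodwind Tracking, Brass Run-through, Full Rehearsal.
Strings Warm-up starts exactly when Dress Block ends (back-to-back, no overlap) — done with Dress Block.
Strings Tracking starts before Strings Warm-up ends → Strings Warm-up and Strings Tracking overlap.
Woodwind Tracking starts before Strings Warm-up ends → Strings Warm-up and Woodwind Tracking overlap.
Brass Run-through starts after Strings Warm-up ends — done with Strings Warm-up.
Woodwind Tracking starts exactly when Strings Tracking ends (back-to-back, no overlap) — done with Strings Tracking.
Brass Run-through starts before Woodwind Tracking ends → Woodwind Tracking and Brass Run-through overlap.
Full Rehearsal starts before Woodwind Tracking ends → Woodwind Tracking and Full Rehearsal overlap.
Full Rehearsal starts before Brass Run-through ends → Brass Run-through and Full Rehearsal overlap.
Overlapping pairs: Brass Run-through & Full Rehearsal, Brass Run-through & Woodwind Tracking, Full Rehearsal & Woodwind Tracking, Strings Tracking & Strings Warm-up, Strings Warm-up & Woodwind Tracking — 5 in total.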